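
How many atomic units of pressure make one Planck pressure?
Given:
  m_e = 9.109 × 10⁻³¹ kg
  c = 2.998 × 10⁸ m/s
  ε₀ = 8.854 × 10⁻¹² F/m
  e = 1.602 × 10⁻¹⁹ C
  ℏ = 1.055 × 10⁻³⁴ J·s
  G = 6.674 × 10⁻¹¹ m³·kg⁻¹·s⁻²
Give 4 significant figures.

1.581 × 10¹⁰⁰

Planck pressure: p_P = c⁷/(ℏG²) = 4.632 × 10¹¹³ Pa
atomic unit of pressure: P_au = E_h/a₀³ = m_e⁴e¹⁰/((4πε₀)⁵ℏ⁸) = 2.929 × 10¹³ Pa
ratio = 4.632 × 10¹¹³ / 2.929 × 10¹³ = 1.581 × 10¹⁰⁰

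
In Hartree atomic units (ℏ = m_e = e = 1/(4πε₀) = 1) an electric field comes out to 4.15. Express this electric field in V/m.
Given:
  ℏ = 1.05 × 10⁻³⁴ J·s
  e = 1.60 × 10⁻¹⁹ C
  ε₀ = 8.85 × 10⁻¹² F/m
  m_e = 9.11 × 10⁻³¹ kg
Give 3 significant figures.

2.16 × 10¹² V/m

One atomic unit of electric field: E_au = E_h/(e a₀) = m_e²e⁵/((4πε₀)³ℏ⁴) = 5.20 × 10¹¹ V/m.
4.15 × 5.20 × 10¹¹ V/m = 2.16 × 10¹² V/m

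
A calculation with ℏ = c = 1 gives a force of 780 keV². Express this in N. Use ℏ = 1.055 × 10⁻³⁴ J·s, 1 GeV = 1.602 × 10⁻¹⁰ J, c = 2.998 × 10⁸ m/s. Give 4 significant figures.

Force is [E]/[L] = [E]²/(ℏc); restore (ℏc)⁻¹.
1 GeV² → 1/(ℏc) × (1 GeV in J)² = 8.114 × 10⁵ N.
Convert the energy scale: 780 keV² = 7.80 × 10⁻¹⁰ GeV².
Result: 7.80 × 10⁻¹⁰ × 8.114 × 10⁵ = 6.329 × 10⁻⁴ N.

6.329 × 10⁻⁴ N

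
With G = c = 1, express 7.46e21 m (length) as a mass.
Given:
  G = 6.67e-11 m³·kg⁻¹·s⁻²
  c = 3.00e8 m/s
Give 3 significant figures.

Length → mass via c²/G.
7.46e21 m × (c²/G) = 1.01e49 kg

1.01e49 kg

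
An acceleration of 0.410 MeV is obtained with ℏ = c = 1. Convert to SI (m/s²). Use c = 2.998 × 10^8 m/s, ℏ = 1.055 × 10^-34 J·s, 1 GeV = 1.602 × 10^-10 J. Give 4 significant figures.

1.866 × 10^29 m/s²

Acceleration is [L]/[T]² = c·[E]/ℏ.
1 GeV → c/ℏ × (1 GeV in J) = 4.552 × 10^32 m/s².
Convert the energy scale: 0.410 MeV = 4.10 × 10^-4 GeV.
Result: 4.10 × 10^-4 × 4.552 × 10^32 = 1.866 × 10^29 m/s².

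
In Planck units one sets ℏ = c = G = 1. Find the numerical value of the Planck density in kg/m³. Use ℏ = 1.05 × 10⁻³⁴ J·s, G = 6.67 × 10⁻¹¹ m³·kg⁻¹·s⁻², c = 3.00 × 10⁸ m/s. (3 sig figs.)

ρ_P = c⁵/(ℏG²)
  = 2.43 × 10⁴² / 4.67 × 10⁻⁵⁵
  = 5.20 × 10⁹⁶ kg/m³

5.20 × 10⁹⁶ kg/m³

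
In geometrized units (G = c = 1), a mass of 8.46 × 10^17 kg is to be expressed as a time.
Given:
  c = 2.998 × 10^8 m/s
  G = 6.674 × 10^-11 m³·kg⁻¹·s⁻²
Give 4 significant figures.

Mass → time via G/c³.
8.46 × 10^17 kg × (G/c³) = 2.095 × 10^-18 s

2.095 × 10^-18 s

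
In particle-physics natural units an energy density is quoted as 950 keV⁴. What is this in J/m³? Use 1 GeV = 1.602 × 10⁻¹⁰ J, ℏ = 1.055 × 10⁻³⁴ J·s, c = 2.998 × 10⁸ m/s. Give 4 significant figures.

1.978 × 10¹⁶ J/m³

[E]/[L]³ = [E]⁴/(ℏc)³; restore (ℏc)⁻³.
1 GeV⁴ → 1/(ℏc)³ × (1 GeV in J)⁴ = 2.082 × 10³⁷ J/m³.
Convert the energy scale: 950 keV⁴ = 9.50 × 10⁻²² GeV⁴.
Result: 9.50 × 10⁻²² × 2.082 × 10³⁷ = 1.978 × 10¹⁶ J/m³.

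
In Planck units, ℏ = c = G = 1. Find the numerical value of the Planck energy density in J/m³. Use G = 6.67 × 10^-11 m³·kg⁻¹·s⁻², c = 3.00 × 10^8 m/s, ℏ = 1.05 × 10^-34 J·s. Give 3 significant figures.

From ℏ = c = G = 1 the energy density scale is u_P = c⁷/(ℏG²).
  = 2.19 × 10^59 / 4.67 × 10^-55
  = 4.68 × 10^113 J/m³

4.68 × 10^113 J/m³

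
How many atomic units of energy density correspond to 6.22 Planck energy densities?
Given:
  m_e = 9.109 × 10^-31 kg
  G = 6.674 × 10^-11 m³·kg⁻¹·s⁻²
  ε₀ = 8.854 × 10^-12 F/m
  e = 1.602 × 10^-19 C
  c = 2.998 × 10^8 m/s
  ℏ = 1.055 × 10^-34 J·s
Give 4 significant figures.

Planck energy density: u_P = c⁷/(ℏG²) = 4.632 × 10^113 J/m³
atomic unit of energy density: u_au = E_h/a₀³ = m_e⁴e¹⁰/((4πε₀)⁵ℏ⁸) = 2.929 × 10^13 J/m³
6.22 × 4.632 × 10^113 / 2.929 × 10^13 = 9.837 × 10^100

9.837 × 10^100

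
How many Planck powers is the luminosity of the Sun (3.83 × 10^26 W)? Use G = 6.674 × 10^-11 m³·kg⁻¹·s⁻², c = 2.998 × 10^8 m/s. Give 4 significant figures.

1.055 × 10^-26

Planck power: P_P = c⁵/G = 3.629 × 10^52 W.
3.83 × 10^26 / 3.629 × 10^52 = 1.055 × 10^-26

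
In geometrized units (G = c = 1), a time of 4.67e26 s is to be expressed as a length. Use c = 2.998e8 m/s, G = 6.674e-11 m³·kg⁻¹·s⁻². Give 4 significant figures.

Time → length via c.
4.67e26 s × (c) = 1.400e35 m

1.400e35 m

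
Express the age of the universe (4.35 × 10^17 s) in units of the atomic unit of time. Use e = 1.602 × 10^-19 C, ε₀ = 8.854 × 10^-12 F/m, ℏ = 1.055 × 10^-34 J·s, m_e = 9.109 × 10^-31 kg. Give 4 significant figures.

atomic unit of time: τ_au = (4πε₀)²ℏ³/(m_e e⁴) = 2.423 × 10^-17 s.
4.35 × 10^17 / 2.423 × 10^-17 = 1.795 × 10^34

1.795 × 10^34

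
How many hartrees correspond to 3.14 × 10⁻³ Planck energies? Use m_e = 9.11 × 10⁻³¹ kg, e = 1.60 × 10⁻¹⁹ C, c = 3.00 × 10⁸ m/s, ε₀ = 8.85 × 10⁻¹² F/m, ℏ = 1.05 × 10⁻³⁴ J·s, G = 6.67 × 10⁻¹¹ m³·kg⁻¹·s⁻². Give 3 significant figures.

1.40 × 10²⁴

Planck energy: E_P = √(ℏc⁵/G) = 1.96 × 10⁹ J
hartree: E_h = m_e e⁴/(4πε₀ℏ)² = 4.38 × 10⁻¹⁸ J
3.14 × 10⁻³ × 1.96 × 10⁹ / 4.38 × 10⁻¹⁸ = 1.40 × 10²⁴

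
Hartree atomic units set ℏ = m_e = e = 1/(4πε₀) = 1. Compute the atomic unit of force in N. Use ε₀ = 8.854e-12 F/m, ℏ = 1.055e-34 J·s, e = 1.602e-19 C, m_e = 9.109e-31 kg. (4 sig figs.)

Dimensional analysis gives F_au = E_h/a₀ = m_e²e⁶/((4πε₀)³ℏ⁴).
E_h = 4.354e-18 J
a₀ = 5.297e-11 m
E_h/a₀ = 8.220e-8 N

8.220e-8 N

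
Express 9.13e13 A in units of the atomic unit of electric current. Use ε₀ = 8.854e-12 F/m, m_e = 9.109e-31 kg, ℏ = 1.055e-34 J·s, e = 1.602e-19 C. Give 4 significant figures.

1.381e16

atomic unit of electric current: I_au = e E_h/ℏ = m_e e⁵/((4πε₀)²ℏ³) = 6.612e-3 A.
9.13e13 / 6.612e-3 = 1.381e16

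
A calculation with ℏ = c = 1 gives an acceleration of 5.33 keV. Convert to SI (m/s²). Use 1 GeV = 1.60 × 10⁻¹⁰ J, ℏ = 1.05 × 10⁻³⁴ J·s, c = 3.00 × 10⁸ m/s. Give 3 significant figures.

Acceleration is [L]/[T]² = c·[E]/ℏ.
1 GeV → c/ℏ × (1 GeV in J) = 4.57 × 10³² m/s².
Convert the energy scale: 5.33 keV = 5.33 × 10⁻⁶ GeV.
Result: 5.33 × 10⁻⁶ × 4.57 × 10³² = 2.44 × 10²⁷ m/s².

2.44 × 10²⁷ m/s²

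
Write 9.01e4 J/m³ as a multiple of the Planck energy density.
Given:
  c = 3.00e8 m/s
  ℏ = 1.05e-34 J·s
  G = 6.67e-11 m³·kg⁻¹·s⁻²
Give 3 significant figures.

1.92e-109

Planck energy density: u_P = c⁷/(ℏG²) = 4.68e113 J/m³.
9.01e4 / 4.68e113 = 1.92e-109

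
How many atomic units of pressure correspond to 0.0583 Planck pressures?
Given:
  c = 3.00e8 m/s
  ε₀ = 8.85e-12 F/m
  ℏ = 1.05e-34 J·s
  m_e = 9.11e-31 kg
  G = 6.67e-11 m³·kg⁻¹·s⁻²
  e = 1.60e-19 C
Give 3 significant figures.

9.06e98

Planck pressure: p_P = c⁷/(ℏG²) = 4.68e113 Pa
atomic unit of pressure: P_au = E_h/a₀³ = m_e⁴e¹⁰/((4πε₀)⁵ℏ⁸) = 3.01e13 Pa
0.0583 × 4.68e113 / 3.01e13 = 9.06e98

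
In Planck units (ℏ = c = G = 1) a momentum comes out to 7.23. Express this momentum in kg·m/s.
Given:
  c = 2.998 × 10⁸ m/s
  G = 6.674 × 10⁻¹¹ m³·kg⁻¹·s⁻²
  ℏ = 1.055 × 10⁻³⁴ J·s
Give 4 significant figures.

One Planck momentum: p_P = √(ℏc³/G) = 6.527 kg·m/s.
7.23 × 6.527 kg·m/s = 47.19 kg·m/s

47.19 kg·m/s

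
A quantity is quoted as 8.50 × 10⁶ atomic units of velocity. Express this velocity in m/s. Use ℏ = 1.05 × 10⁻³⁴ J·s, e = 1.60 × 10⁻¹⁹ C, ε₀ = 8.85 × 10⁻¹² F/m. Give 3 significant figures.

1.86 × 10¹³ m/s

One atomic unit of velocity: v_au = e²/(4πε₀ℏ) = 2.19 × 10⁶ m/s.
8.50 × 10⁶ × 2.19 × 10⁶ m/s = 1.86 × 10¹³ m/s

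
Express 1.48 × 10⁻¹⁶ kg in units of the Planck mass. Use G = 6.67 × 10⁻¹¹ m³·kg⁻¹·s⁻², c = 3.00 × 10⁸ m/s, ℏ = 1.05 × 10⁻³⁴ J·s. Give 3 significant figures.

6.81 × 10⁻⁹

Planck mass: m_P = √(ℏc/G) = 2.17 × 10⁻⁸ kg.
1.48 × 10⁻¹⁶ / 2.17 × 10⁻⁸ = 6.81 × 10⁻⁹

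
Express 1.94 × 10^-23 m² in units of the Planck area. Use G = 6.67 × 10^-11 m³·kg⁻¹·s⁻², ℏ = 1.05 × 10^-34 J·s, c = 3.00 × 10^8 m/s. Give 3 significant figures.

7.48 × 10^46

Planck area: A_P = ℏG/c³ = 2.59 × 10^-70 m².
1.94 × 10^-23 / 2.59 × 10^-70 = 7.48 × 10^46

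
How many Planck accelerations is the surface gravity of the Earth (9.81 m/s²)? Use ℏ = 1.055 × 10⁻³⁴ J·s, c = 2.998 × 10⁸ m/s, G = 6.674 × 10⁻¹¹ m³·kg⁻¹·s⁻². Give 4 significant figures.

1.764 × 10⁻⁵¹

Planck acceleration: a_P = √(c⁷/(ℏG)) = 5.560 × 10⁵¹ m/s².
9.81 / 5.560 × 10⁵¹ = 1.764 × 10⁻⁵¹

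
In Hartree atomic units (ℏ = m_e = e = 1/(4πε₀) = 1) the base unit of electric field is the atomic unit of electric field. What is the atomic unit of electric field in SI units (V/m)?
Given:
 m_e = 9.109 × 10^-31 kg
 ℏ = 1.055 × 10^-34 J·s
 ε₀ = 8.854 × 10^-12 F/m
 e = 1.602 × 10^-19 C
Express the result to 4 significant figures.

5.131 × 10^11 V/m

E_au = E_h/(e a₀) = m_e²e⁵/((4πε₀)³ℏ⁴)
E_h = 4.354 × 10^-18 J
a₀ = 5.297 × 10^-11 m
E_h/(e·a₀) = 5.131 × 10^11 V/m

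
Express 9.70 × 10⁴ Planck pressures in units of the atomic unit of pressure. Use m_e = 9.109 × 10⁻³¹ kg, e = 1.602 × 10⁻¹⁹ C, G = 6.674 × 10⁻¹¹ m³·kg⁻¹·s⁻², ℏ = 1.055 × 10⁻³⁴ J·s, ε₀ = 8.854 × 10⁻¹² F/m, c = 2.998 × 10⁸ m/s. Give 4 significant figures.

1.534 × 10¹⁰⁵

Planck pressure: p_P = c⁷/(ℏG²) = 4.632 × 10¹¹³ Pa
atomic unit of pressure: P_au = E_h/a₀³ = m_e⁴e¹⁰/((4πε₀)⁵ℏ⁸) = 2.929 × 10¹³ Pa
9.70 × 10⁴ × 4.632 × 10¹¹³ / 2.929 × 10¹³ = 1.534 × 10¹⁰⁵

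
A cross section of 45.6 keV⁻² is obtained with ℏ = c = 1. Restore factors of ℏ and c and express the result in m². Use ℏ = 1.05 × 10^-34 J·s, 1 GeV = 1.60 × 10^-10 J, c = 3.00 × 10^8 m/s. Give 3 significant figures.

Area is [L]² = [E]⁻²·(ℏc)²; restore (ℏc)².
1 GeV⁻² → (ℏc)² × (1 GeV in J)⁻² = 3.88 × 10^-32 m².
Convert the energy scale: 45.6 keV⁻² = 4.56 × 10^13 GeV⁻².
Result: 4.56 × 10^13 × 3.88 × 10^-32 = 1.77 × 10^-18 m².

1.77 × 10^-18 m²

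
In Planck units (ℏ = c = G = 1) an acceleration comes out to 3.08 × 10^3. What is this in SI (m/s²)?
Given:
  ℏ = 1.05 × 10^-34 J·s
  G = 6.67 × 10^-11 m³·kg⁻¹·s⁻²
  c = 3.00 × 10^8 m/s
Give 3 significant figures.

1.72 × 10^55 m/s²

One Planck acceleration: a_P = √(c⁷/(ℏG)) = 5.59 × 10^51 m/s².
3.08 × 10^3 × 5.59 × 10^51 m/s² = 1.72 × 10^55 m/s²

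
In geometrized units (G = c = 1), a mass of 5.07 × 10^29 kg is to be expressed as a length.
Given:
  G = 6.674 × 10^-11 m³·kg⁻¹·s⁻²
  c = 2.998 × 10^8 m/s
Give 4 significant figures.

376.5 m

In G = c = 1 units mass has dimensions of length; the conversion factor is G/c².
5.07 × 10^29 kg × (G/c²) = 376.5 m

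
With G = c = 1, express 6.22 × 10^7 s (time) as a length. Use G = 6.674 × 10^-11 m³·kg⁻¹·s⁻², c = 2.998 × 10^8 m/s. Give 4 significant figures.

Time → length via c.
6.22 × 10^7 s × (c) = 1.865 × 10^16 m

1.865 × 10^16 m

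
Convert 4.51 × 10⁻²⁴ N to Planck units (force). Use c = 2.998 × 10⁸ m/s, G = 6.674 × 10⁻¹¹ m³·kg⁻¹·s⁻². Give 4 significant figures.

3.726 × 10⁻⁶⁸

Planck force: F_P = c⁴/G = 1.210 × 10⁴⁴ N.
4.51 × 10⁻²⁴ / 1.210 × 10⁴⁴ = 3.726 × 10⁻⁶⁸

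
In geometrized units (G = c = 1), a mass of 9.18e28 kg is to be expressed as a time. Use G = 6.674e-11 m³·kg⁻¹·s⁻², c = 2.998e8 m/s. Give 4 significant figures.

Mass → time via G/c³.
9.18e28 kg × (G/c³) = 2.274e-7 s

2.274e-7 s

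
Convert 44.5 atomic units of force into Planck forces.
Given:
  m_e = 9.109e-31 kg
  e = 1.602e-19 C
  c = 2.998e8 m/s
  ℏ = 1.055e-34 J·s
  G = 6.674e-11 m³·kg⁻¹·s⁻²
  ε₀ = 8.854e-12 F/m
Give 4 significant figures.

3.022e-50

atomic unit of force: F_au = E_h/a₀ = m_e²e⁶/((4πε₀)³ℏ⁴) = 8.220e-8 N
Planck force: F_P = c⁴/G = 1.210e44 N
44.5 × 8.220e-8 / 1.210e44 = 3.022e-50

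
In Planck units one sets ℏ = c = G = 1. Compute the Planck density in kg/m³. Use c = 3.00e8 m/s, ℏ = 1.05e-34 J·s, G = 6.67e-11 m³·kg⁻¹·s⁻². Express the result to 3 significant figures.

5.20e96 kg/m³

ρ_P = c⁵/(ℏG²)
  = 2.43e42 / 4.67e-55
  = 5.20e96 kg/m³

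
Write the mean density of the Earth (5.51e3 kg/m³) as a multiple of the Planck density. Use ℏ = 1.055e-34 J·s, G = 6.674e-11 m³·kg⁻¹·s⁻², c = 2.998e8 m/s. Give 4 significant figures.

1.069e-93

Planck density: ρ_P = c⁵/(ℏG²) = 5.154e96 kg/m³.
5.51e3 / 5.154e96 = 1.069e-93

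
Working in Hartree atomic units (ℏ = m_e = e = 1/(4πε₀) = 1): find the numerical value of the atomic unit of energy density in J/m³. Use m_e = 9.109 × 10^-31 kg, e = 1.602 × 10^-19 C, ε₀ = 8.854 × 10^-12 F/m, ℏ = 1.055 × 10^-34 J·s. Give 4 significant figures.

2.929 × 10^13 J/m³

Dimensional analysis gives u_au = E_h/a₀³ = m_e⁴e¹⁰/((4πε₀)⁵ℏ⁸).
E_h = 4.354 × 10^-18 J
a₀ = 5.297 × 10^-11 m
E_h/a₀³ = 2.929 × 10^13 J/m³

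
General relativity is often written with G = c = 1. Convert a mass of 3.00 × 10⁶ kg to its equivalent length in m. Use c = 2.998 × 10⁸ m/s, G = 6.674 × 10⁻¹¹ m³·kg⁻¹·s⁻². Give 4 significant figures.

In G = c = 1 units mass has dimensions of length; the conversion factor is G/c².
3.00 × 10⁶ kg × (G/c²) = 2.228 × 10⁻²¹ m

2.228 × 10⁻²¹ m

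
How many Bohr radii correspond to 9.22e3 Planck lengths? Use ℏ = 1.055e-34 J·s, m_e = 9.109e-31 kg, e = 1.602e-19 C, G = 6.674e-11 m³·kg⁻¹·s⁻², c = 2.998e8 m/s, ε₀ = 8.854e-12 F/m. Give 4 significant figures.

Planck length: ℓ_P = √(ℏG/c³) = 1.616e-35 m
Bohr radius: a₀ = 4πε₀ℏ²/(m_e e²) = 5.297e-11 m
9.22e3 × 1.616e-35 / 5.297e-11 = 2.813e-21

2.813e-21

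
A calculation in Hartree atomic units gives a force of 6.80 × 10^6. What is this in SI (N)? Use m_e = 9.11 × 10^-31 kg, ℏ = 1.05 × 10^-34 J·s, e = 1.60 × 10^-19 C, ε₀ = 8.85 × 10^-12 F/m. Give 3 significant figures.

One atomic unit of force: F_au = E_h/a₀ = m_e²e⁶/((4πε₀)³ℏ⁴) = 8.33 × 10^-8 N.
6.80 × 10^6 × 8.33 × 10^-8 N = 0.566 N

0.566 N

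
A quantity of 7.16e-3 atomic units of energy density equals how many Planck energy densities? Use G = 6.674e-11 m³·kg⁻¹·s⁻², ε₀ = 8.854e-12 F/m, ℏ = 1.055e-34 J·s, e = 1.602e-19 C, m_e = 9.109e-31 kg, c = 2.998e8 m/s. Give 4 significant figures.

4.527e-103

atomic unit of energy density: u_au = E_h/a₀³ = m_e⁴e¹⁰/((4πε₀)⁵ℏ⁸) = 2.929e13 J/m³
Planck energy density: u_P = c⁷/(ℏG²) = 4.632e113 J/m³
7.16e-3 × 2.929e13 / 4.632e113 = 4.527e-103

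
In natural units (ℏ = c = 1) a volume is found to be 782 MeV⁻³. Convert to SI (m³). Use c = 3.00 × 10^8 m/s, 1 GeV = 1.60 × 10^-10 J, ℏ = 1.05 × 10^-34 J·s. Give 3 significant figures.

5.97 × 10^-36 m³

Volume is [L]³ = [E]⁻³·(ℏc)³.
1 GeV⁻³ → (ℏc)³ × (1 GeV in J)⁻³ = 7.63 × 10^-48 m³.
Convert the energy scale: 782 MeV⁻³ = 7.82 × 10^11 GeV⁻³.
Result: 7.82 × 10^11 × 7.63 × 10^-48 = 5.97 × 10^-36 m³.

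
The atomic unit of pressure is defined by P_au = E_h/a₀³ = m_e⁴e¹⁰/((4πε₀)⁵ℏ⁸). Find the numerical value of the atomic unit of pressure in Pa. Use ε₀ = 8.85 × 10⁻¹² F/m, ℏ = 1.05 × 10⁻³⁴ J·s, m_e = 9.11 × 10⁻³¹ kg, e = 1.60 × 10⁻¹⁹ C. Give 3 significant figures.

P_au = E_h/a₀³ = m_e⁴e¹⁰/((4πε₀)⁵ℏ⁸)
E_h = 4.38 × 10⁻¹⁸ J
a₀ = 5.26 × 10⁻¹¹ m
E_h/a₀³ = 3.01 × 10¹³ Pa

3.01 × 10¹³ Pa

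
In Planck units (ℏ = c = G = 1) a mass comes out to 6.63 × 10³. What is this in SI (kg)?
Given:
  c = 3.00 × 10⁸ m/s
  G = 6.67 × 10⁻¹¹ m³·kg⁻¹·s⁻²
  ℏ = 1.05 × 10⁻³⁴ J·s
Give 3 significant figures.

One Planck mass: m_P = √(ℏc/G) = 2.17 × 10⁻⁸ kg.
6.63 × 10³ × 2.17 × 10⁻⁸ kg = 1.44 × 10⁻⁴ kg

1.44 × 10⁻⁴ kg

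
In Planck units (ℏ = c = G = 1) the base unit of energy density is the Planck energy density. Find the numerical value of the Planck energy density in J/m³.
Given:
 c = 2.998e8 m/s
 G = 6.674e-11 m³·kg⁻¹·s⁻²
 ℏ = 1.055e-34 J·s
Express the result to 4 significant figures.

u_P = c⁷/(ℏG²)
  = 2.177e59 / 4.699e-55
  = 4.632e113 J/m³

4.632e113 J/m³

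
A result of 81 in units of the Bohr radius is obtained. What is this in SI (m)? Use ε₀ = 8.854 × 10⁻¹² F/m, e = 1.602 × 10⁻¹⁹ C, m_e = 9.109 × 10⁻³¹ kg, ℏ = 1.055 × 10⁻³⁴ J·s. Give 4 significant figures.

4.291 × 10⁻⁹ m

One Bohr radius: a₀ = 4πε₀ℏ²/(m_e e²) = 5.297 × 10⁻¹¹ m.
81 × 5.297 × 10⁻¹¹ m = 4.291 × 10⁻⁹ m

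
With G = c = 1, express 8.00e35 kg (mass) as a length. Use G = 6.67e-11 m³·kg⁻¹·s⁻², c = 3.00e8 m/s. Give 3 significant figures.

In G = c = 1 units mass has dimensions of length; the conversion factor is G/c².
8.00e35 kg × (G/c²) = 5.93e8 m

5.93e8 m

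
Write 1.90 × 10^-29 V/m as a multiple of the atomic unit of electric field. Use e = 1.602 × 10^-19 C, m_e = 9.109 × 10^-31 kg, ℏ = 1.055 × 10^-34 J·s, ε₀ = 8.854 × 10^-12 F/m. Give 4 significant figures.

3.703 × 10^-41

atomic unit of electric field: E_au = E_h/(e a₀) = m_e²e⁵/((4πε₀)³ℏ⁴) = 5.131 × 10^11 V/m.
1.90 × 10^-29 / 5.131 × 10^11 = 3.703 × 10^-41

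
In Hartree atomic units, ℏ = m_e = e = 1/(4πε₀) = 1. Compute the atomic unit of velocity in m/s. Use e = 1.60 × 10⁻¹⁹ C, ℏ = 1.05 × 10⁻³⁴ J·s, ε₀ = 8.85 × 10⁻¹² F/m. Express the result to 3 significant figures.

2.19 × 10⁶ m/s

From ℏ = m_e = e = 1/(4πε₀) = 1 the velocity scale is v_au = e²/(4πε₀ℏ).
  = 2.56 × 10⁻³⁸ / 1.17 × 10⁻⁴⁴
  = 2.19 × 10⁶ m/s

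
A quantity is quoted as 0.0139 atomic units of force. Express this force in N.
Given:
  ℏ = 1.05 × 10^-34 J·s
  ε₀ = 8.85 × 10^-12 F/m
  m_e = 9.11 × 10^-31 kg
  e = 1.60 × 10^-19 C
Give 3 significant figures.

1.16 × 10^-9 N

One atomic unit of force: F_au = E_h/a₀ = m_e²e⁶/((4πε₀)³ℏ⁴) = 8.33 × 10^-8 N.
0.0139 × 8.33 × 10^-8 N = 1.16 × 10^-9 N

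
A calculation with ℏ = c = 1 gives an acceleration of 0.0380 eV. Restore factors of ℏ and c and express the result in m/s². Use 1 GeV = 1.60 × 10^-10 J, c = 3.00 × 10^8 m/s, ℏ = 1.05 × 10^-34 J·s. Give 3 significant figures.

Acceleration is [L]/[T]² = c·[E]/ℏ.
1 GeV → c/ℏ × (1 GeV in J) = 4.57 × 10^32 m/s².
Convert the energy scale: 0.0380 eV = 3.80 × 10^-11 GeV.
Result: 3.80 × 10^-11 × 4.57 × 10^32 = 1.74 × 10^22 m/s².

1.74 × 10^22 m/s²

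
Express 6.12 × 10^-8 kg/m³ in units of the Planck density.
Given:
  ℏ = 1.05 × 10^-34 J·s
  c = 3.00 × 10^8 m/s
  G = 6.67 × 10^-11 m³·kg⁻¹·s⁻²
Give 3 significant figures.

Planck density: ρ_P = c⁵/(ℏG²) = 5.20 × 10^96 kg/m³.
6.12 × 10^-8 / 5.20 × 10^96 = 1.18 × 10^-104

1.18 × 10^-104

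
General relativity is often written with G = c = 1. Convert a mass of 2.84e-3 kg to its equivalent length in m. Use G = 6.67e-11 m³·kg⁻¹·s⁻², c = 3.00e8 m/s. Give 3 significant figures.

2.10e-30 m

In G = c = 1 units mass has dimensions of length; the conversion factor is G/c².
2.84e-3 kg × (G/c²) = 2.10e-30 m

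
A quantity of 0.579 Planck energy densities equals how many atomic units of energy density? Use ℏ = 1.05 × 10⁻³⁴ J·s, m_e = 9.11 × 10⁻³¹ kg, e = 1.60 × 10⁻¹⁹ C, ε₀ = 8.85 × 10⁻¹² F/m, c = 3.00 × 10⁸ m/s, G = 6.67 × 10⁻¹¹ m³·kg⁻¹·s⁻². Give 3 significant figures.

9.00 × 10⁹⁹

Planck energy density: u_P = c⁷/(ℏG²) = 4.68 × 10¹¹³ J/m³
atomic unit of energy density: u_au = E_h/a₀³ = m_e⁴e¹⁰/((4πε₀)⁵ℏ⁸) = 3.01 × 10¹³ J/m³
0.579 × 4.68 × 10¹¹³ / 3.01 × 10¹³ = 9.00 × 10⁹⁹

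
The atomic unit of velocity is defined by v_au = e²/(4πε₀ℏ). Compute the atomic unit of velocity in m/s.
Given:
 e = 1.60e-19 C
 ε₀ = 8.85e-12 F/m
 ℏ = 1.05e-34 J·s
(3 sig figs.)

2.19e6 m/s

v_au = e²/(4πε₀ℏ)
  = 2.56e-38 / 1.17e-44
  = 2.19e6 m/s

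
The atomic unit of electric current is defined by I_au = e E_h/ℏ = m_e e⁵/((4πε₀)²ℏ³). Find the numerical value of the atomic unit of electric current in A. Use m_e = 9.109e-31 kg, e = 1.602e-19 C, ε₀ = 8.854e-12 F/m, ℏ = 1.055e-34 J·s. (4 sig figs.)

6.612e-3 A

I_au = e E_h/ℏ = m_e e⁵/((4πε₀)²ℏ³)
E_h = 4.354e-18 J
e·E_h/ℏ = 6.612e-3 A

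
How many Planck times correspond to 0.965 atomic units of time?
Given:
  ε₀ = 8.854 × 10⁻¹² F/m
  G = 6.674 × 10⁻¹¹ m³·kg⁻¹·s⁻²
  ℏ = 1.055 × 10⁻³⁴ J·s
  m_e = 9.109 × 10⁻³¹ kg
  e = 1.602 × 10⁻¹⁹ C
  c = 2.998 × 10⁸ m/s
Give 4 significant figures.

atomic unit of time: τ_au = (4πε₀)²ℏ³/(m_e e⁴) = 2.423 × 10⁻¹⁷ s
Planck time: t_P = √(ℏG/c⁵) = 5.392 × 10⁻⁴⁴ s
0.965 × 2.423 × 10⁻¹⁷ / 5.392 × 10⁻⁴⁴ = 4.336 × 10²⁶

4.336 × 10²⁶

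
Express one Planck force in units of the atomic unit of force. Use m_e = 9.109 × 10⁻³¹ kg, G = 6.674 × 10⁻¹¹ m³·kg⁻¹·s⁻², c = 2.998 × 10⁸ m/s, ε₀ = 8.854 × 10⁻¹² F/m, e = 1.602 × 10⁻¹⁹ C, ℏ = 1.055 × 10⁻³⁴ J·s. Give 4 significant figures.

1.473 × 10⁵¹

Planck force: F_P = c⁴/G = 1.210 × 10⁴⁴ N
atomic unit of force: F_au = E_h/a₀ = m_e²e⁶/((4πε₀)³ℏ⁴) = 8.220 × 10⁻⁸ N
ratio = 1.210 × 10⁴⁴ / 8.220 × 10⁻⁸ = 1.473 × 10⁵¹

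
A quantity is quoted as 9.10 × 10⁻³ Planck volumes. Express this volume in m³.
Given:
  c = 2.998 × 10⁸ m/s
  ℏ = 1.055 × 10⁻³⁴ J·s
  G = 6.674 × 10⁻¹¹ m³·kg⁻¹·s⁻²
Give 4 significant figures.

3.844 × 10⁻¹⁰⁷ m³

One Planck volume: V_P = (ℏG/c³)^(3/2) = 4.224 × 10⁻¹⁰⁵ m³.
9.10 × 10⁻³ × 4.224 × 10⁻¹⁰⁵ m³ = 3.844 × 10⁻¹⁰⁷ m³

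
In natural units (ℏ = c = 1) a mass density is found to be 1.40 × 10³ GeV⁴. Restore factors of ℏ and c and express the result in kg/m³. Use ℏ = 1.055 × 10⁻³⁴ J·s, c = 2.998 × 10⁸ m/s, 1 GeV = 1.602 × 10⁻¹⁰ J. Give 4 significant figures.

3.242 × 10²³ kg/m³

Mass density is [E]/(c²[L]³) = [E]⁴/(ℏ³c⁵).
1 GeV⁴ → 1/(ℏ³c⁵) × (1 GeV in J)⁴ = 2.316 × 10²⁰ kg/m³.
Result: 1.40 × 10³ × 2.316 × 10²⁰ = 3.242 × 10²³ kg/m³.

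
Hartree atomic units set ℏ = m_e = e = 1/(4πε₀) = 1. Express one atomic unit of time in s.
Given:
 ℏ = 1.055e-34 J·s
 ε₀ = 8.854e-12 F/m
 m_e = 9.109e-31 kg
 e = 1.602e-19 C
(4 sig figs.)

2.423e-17 s

The unique combination of the constants set to 1 with dimensions of time is τ_au = (4πε₀)²ℏ³/(m_e e⁴).
E_h = 4.354e-18 J
ℏ/E_h = 2.423e-17 s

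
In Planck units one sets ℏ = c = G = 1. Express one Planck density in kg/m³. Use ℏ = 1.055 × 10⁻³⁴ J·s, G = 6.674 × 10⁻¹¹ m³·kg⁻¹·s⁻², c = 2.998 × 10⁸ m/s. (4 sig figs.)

5.154 × 10⁹⁶ kg/m³

ρ_P = c⁵/(ℏG²)
  = 2.422 × 10⁴² / 4.699 × 10⁻⁵⁵
  = 5.154 × 10⁹⁶ kg/m³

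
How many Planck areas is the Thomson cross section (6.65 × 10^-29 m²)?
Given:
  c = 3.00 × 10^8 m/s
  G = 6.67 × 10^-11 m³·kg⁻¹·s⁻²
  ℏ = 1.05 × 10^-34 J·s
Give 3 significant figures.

Planck area: A_P = ℏG/c³ = 2.59 × 10^-70 m².
6.65 × 10^-29 / 2.59 × 10^-70 = 2.56 × 10^41

2.56 × 10^41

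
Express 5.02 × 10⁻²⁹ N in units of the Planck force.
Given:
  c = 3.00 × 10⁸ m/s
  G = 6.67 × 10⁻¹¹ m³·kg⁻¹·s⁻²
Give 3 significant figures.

4.13 × 10⁻⁷³

Planck force: F_P = c⁴/G = 1.21 × 10⁴⁴ N.
5.02 × 10⁻²⁹ / 1.21 × 10⁴⁴ = 4.13 × 10⁻⁷³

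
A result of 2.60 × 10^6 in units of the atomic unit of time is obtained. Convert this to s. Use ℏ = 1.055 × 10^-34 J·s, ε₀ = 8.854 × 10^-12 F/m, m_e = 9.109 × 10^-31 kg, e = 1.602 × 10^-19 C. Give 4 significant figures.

One atomic unit of time: τ_au = (4πε₀)²ℏ³/(m_e e⁴) = 2.423 × 10^-17 s.
2.60 × 10^6 × 2.423 × 10^-17 s = 6.300 × 10^-11 s

6.300 × 10^-11 s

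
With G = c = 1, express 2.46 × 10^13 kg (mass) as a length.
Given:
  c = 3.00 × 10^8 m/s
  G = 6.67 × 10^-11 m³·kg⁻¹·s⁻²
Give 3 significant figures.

In G = c = 1 units mass has dimensions of length; the conversion factor is G/c².
2.46 × 10^13 kg × (G/c²) = 1.82 × 10^-14 m

1.82 × 10^-14 m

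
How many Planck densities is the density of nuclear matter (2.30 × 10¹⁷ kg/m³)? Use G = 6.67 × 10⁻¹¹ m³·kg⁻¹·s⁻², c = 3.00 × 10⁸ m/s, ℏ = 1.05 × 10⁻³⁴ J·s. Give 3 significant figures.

4.42 × 10⁻⁸⁰

Planck density: ρ_P = c⁵/(ℏG²) = 5.20 × 10⁹⁶ kg/m³.
2.30 × 10¹⁷ / 5.20 × 10⁹⁶ = 4.42 × 10⁻⁸⁰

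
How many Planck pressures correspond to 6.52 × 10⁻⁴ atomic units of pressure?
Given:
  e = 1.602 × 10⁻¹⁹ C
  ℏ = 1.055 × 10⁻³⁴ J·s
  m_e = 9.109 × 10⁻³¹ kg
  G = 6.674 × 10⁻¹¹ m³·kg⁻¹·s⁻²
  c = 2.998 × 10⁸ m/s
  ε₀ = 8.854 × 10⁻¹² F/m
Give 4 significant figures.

atomic unit of pressure: P_au = E_h/a₀³ = m_e⁴e¹⁰/((4πε₀)⁵ℏ⁸) = 2.929 × 10¹³ Pa
Planck pressure: p_P = c⁷/(ℏG²) = 4.632 × 10¹¹³ Pa
6.52 × 10⁻⁴ × 2.929 × 10¹³ / 4.632 × 10¹¹³ = 4.123 × 10⁻¹⁰⁴

4.123 × 10⁻¹⁰⁴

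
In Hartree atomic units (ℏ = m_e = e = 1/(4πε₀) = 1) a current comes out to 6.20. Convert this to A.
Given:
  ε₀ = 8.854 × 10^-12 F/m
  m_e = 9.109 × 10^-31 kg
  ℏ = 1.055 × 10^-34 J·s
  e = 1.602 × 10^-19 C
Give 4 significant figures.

0.04099 A

One atomic unit of electric current: I_au = e E_h/ℏ = m_e e⁵/((4πε₀)²ℏ³) = 6.612 × 10^-3 A.
6.20 × 6.612 × 10^-3 A = 0.04099 A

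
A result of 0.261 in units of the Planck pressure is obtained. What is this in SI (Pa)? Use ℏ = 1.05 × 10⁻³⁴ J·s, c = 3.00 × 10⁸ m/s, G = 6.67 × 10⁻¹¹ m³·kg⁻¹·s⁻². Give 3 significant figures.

One Planck pressure: p_P = c⁷/(ℏG²) = 4.68 × 10¹¹³ Pa.
0.261 × 4.68 × 10¹¹³ Pa = 1.22 × 10¹¹³ Pa

1.22 × 10¹¹³ Pa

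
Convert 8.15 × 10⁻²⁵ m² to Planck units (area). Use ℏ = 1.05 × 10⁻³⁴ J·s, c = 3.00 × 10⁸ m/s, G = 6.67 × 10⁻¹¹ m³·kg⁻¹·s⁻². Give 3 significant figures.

3.14 × 10⁴⁵

Planck area: A_P = ℏG/c³ = 2.59 × 10⁻⁷⁰ m².
8.15 × 10⁻²⁵ / 2.59 × 10⁻⁷⁰ = 3.14 × 10⁴⁵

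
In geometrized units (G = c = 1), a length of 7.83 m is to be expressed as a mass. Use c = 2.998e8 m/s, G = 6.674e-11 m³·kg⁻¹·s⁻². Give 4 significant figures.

1.054e28 kg

Length → mass via c²/G.
7.83 m × (c²/G) = 1.054e28 kg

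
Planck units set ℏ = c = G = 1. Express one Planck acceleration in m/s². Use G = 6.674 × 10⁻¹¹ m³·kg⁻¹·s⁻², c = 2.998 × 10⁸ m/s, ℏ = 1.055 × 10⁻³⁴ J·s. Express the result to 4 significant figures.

Dimensional analysis gives a_P = √(c⁷/(ℏG)).
  = √(3.092 × 10¹⁰³)
  = 5.560 × 10⁵¹ m/s²

5.560 × 10⁵¹ m/s²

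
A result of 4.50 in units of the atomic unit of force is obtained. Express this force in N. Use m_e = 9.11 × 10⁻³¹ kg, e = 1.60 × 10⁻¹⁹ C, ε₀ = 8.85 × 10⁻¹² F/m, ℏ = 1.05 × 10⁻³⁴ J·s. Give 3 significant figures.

One atomic unit of force: F_au = E_h/a₀ = m_e²e⁶/((4πε₀)³ℏ⁴) = 8.33 × 10⁻⁸ N.
4.50 × 8.33 × 10⁻⁸ N = 3.75 × 10⁻⁷ N

3.75 × 10⁻⁷ N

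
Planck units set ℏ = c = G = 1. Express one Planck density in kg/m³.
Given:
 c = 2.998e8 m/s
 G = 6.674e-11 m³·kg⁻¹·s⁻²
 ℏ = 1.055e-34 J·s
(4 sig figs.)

Dimensional analysis gives ρ_P = c⁵/(ℏG²).
  = 2.422e42 / 4.699e-55
  = 5.154e96 kg/m³

5.154e96 kg/m³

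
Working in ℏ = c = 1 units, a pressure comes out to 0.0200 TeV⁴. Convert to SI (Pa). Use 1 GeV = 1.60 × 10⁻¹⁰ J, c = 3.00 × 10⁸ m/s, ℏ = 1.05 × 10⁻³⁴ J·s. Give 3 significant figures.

Pressure is [E]/[L]³ = [E]⁴/(ℏc)³.
1 GeV⁴ → 1/(ℏc)³ × (1 GeV in J)⁴ = 2.10 × 10³⁷ Pa.
Convert the energy scale: 0.0200 TeV⁴ = 2.00 × 10¹⁰ GeV⁴.
Result: 2.00 × 10¹⁰ × 2.10 × 10³⁷ = 4.19 × 10⁴⁷ Pa.

4.19 × 10⁴⁷ Pa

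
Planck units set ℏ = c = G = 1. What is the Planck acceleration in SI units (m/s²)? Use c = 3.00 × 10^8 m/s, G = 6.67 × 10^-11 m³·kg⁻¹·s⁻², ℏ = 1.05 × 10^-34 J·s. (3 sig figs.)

5.59 × 10^51 m/s²

The unique combination of the constants set to 1 with dimensions of acceleration is a_P = √(c⁷/(ℏG)).
  = √(3.12 × 10^103)
  = 5.59 × 10^51 m/s²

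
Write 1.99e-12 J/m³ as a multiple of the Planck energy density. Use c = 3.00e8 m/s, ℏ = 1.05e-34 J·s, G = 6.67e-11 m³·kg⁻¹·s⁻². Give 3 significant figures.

4.25e-126

Planck energy density: u_P = c⁷/(ℏG²) = 4.68e113 J/m³.
1.99e-12 / 4.68e113 = 4.25e-126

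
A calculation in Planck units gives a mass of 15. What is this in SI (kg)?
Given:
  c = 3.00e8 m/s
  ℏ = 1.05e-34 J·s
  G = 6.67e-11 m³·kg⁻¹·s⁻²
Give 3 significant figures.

3.26e-7 kg

One Planck mass: m_P = √(ℏc/G) = 2.17e-8 kg.
15 × 2.17e-8 kg = 3.26e-7 kg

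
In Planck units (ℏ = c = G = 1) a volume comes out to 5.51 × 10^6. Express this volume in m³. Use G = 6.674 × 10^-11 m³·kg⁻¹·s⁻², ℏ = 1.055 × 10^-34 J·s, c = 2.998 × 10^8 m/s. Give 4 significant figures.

2.327 × 10^-98 m³

One Planck volume: V_P = (ℏG/c³)^(3/2) = 4.224 × 10^-105 m³.
5.51 × 10^6 × 4.224 × 10^-105 m³ = 2.327 × 10^-98 m³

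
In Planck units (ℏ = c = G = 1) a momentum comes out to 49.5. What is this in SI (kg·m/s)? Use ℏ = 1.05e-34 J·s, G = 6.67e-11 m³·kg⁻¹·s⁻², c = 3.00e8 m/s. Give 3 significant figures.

One Planck momentum: p_P = √(ℏc³/G) = 6.52 kg·m/s.
49.5 × 6.52 kg·m/s = 323 kg·m/s

323 kg·m/s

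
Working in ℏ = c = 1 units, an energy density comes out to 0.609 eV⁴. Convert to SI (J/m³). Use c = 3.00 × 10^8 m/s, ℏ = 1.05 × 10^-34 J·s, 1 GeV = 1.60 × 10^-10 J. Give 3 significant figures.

12.8 J/m³

[E]/[L]³ = [E]⁴/(ℏc)³; restore (ℏc)⁻³.
1 GeV⁴ → 1/(ℏc)³ × (1 GeV in J)⁴ = 2.10 × 10^37 J/m³.
Convert the energy scale: 0.609 eV⁴ = 6.09 × 10^-37 GeV⁴.
Result: 6.09 × 10^-37 × 2.10 × 10^37 = 12.8 J/m³.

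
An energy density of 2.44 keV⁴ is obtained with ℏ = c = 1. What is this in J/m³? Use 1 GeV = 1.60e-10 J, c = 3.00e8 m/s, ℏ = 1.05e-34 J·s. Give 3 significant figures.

[E]/[L]³ = [E]⁴/(ℏc)³; restore (ℏc)⁻³.
1 GeV⁴ → 1/(ℏc)³ × (1 GeV in J)⁴ = 2.10e37 J/m³.
Convert the energy scale: 2.44 keV⁴ = 2.44e-24 GeV⁴.
Result: 2.44e-24 × 2.10e37 = 5.12e13 J/m³.

5.12e13 J/m³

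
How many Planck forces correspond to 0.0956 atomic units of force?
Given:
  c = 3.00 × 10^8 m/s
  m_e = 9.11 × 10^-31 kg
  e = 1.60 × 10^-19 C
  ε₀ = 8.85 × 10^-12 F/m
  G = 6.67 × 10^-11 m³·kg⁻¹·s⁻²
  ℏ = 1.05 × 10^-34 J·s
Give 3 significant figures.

atomic unit of force: F_au = E_h/a₀ = m_e²e⁶/((4πε₀)³ℏ⁴) = 8.33 × 10^-8 N
Planck force: F_P = c⁴/G = 1.21 × 10^44 N
0.0956 × 8.33 × 10^-8 / 1.21 × 10^44 = 6.56 × 10^-53

6.56 × 10^-53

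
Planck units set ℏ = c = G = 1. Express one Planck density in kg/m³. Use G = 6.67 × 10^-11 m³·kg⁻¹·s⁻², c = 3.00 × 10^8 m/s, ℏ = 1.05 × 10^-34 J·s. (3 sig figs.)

5.20 × 10^96 kg/m³

The unique combination of the constants set to 1 with dimensions of density is ρ_P = c⁵/(ℏG²).
  = 2.43 × 10^42 / 4.67 × 10^-55
  = 5.20 × 10^96 kg/m³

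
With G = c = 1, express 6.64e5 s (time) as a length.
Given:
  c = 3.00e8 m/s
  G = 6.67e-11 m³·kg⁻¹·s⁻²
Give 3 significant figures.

1.99e14 m

Time → length via c.
6.64e5 s × (c) = 1.99e14 m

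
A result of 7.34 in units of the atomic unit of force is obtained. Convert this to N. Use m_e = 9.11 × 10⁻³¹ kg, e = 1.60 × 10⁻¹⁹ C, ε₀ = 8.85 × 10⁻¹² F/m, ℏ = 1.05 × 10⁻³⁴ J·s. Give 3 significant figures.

6.11 × 10⁻⁷ N

One atomic unit of force: F_au = E_h/a₀ = m_e²e⁶/((4πε₀)³ℏ⁴) = 8.33 × 10⁻⁸ N.
7.34 × 8.33 × 10⁻⁸ N = 6.11 × 10⁻⁷ N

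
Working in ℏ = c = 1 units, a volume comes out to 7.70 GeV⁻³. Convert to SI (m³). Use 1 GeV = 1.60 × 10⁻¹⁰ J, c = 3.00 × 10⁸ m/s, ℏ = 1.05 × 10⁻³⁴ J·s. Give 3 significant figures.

5.88 × 10⁻⁴⁷ m³

Volume is [L]³ = [E]⁻³·(ℏc)³.
1 GeV⁻³ → (ℏc)³ × (1 GeV in J)⁻³ = 7.63 × 10⁻⁴⁸ m³.
Result: 7.70 × 7.63 × 10⁻⁴⁸ = 5.88 × 10⁻⁴⁷ m³.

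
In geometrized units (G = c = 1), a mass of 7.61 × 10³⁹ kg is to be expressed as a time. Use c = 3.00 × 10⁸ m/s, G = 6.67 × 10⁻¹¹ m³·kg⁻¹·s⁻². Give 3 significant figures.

1.88 × 10⁴ s

Mass → time via G/c³.
7.61 × 10³⁹ kg × (G/c³) = 1.88 × 10⁴ s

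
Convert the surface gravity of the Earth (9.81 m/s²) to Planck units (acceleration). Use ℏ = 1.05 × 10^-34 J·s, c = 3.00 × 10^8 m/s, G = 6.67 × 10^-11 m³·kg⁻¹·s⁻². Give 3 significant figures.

Planck acceleration: a_P = √(c⁷/(ℏG)) = 5.59 × 10^51 m/s².
9.81 / 5.59 × 10^51 = 1.76 × 10^-51

1.76 × 10^-51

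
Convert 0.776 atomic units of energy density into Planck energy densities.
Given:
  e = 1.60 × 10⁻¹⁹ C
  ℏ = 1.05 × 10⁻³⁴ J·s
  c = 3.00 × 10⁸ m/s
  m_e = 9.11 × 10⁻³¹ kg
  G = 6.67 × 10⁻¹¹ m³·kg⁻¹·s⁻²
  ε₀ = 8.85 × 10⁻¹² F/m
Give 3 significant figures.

4.99 × 10⁻¹⁰¹

atomic unit of energy density: u_au = E_h/a₀³ = m_e⁴e¹⁰/((4πε₀)⁵ℏ⁸) = 3.01 × 10¹³ J/m³
Planck energy density: u_P = c⁷/(ℏG²) = 4.68 × 10¹¹³ J/m³
0.776 × 3.01 × 10¹³ / 4.68 × 10¹¹³ = 4.99 × 10⁻¹⁰¹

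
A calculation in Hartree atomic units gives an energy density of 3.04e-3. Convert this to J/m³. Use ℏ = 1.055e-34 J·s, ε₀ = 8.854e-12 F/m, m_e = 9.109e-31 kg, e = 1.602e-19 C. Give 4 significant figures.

8.905e10 J/m³

One atomic unit of energy density: u_au = E_h/a₀³ = m_e⁴e¹⁰/((4πε₀)⁵ℏ⁸) = 2.929e13 J/m³.
3.04e-3 × 2.929e13 J/m³ = 8.905e10 J/m³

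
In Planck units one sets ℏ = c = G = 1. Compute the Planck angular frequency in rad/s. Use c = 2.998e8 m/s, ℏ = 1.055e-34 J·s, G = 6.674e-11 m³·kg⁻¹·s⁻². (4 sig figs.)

1.855e43 rad/s

ω_P = √(c⁵/(ℏG))
  = √(3.440e86)
  = 1.855e43 rad/s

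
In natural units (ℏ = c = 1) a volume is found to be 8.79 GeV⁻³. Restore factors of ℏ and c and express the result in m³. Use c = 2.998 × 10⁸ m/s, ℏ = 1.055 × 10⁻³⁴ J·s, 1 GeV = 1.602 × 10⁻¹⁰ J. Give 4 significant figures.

6.765 × 10⁻⁴⁷ m³

Volume is [L]³ = [E]⁻³·(ℏc)³.
1 GeV⁻³ → (ℏc)³ × (1 GeV in J)⁻³ = 7.696 × 10⁻⁴⁸ m³.
Result: 8.79 × 7.696 × 10⁻⁴⁸ = 6.765 × 10⁻⁴⁷ m³.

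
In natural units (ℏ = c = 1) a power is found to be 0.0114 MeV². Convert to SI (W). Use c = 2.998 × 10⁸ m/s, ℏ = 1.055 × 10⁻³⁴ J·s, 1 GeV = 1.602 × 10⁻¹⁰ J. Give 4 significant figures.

Power is [E]/[T] = [E]²/ℏ.
1 GeV² → 1/ℏ × (1 GeV in J)² = 2.433 × 10¹⁴ W.
Convert the energy scale: 0.0114 MeV² = 1.14 × 10⁻⁸ GeV².
Result: 1.14 × 10⁻⁸ × 2.433 × 10¹⁴ = 2.773 × 10⁶ W.

2.773 × 10⁶ W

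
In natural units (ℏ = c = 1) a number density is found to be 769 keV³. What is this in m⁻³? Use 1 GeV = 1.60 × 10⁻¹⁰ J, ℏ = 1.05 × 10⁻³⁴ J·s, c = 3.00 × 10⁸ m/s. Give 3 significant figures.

Number density is [L]⁻³ = [E]³/(ℏc)³.
1 GeV³ → 1/(ℏc)³ × (1 GeV in J)³ = 1.31 × 10⁴⁷ m⁻³.
Convert the energy scale: 769 keV³ = 7.69 × 10⁻¹⁶ GeV³.
Result: 7.69 × 10⁻¹⁶ × 1.31 × 10⁴⁷ = 1.01 × 10³² m⁻³.

1.01 × 10³² m⁻³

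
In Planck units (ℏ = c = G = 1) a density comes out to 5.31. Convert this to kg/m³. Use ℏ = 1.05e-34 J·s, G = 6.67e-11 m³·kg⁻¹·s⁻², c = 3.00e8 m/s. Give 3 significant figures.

One Planck density: ρ_P = c⁵/(ℏG²) = 5.20e96 kg/m³.
5.31 × 5.20e96 kg/m³ = 2.76e97 kg/m³

2.76e97 kg/m³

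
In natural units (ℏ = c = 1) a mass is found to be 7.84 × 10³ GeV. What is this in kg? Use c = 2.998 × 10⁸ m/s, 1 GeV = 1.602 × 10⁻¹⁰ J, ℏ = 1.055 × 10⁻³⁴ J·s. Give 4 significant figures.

Mass is [E]/c²; divide by c².
1 GeV → 1/c² × (1 GeV in J) = 1.782 × 10⁻²⁷ kg.
Result: 7.84 × 10³ × 1.782 × 10⁻²⁷ = 1.397 × 10⁻²³ kg.

1.397 × 10⁻²³ kg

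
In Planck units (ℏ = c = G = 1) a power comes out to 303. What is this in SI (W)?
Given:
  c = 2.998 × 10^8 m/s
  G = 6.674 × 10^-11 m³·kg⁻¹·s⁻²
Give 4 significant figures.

One Planck power: P_P = c⁵/G = 3.629 × 10^52 W.
303 × 3.629 × 10^52 W = 1.100 × 10^55 W

1.100 × 10^55 W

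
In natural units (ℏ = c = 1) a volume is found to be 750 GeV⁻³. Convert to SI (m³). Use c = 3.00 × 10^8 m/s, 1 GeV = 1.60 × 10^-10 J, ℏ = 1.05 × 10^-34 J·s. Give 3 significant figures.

Volume is [L]³ = [E]⁻³·(ℏc)³.
1 GeV⁻³ → (ℏc)³ × (1 GeV in J)⁻³ = 7.63 × 10^-48 m³.
Result: 750 × 7.63 × 10^-48 = 5.72 × 10^-45 m³.

5.72 × 10^-45 m³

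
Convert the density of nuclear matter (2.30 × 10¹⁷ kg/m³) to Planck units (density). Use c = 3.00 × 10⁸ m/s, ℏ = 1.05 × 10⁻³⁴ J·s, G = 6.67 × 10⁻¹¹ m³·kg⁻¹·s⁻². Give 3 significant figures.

4.42 × 10⁻⁸⁰

Planck density: ρ_P = c⁵/(ℏG²) = 5.20 × 10⁹⁶ kg/m³.
2.30 × 10¹⁷ / 5.20 × 10⁹⁶ = 4.42 × 10⁻⁸⁰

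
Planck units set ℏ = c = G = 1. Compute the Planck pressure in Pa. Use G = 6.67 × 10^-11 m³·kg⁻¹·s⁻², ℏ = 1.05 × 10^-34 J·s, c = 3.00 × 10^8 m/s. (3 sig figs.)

Dimensional analysis gives p_P = c⁷/(ℏG²).
  = 2.19 × 10^59 / 4.67 × 10^-55
  = 4.68 × 10^113 Pa

4.68 × 10^113 Pa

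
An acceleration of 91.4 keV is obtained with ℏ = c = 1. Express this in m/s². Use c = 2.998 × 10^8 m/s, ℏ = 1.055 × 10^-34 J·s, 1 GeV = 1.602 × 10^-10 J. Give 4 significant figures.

Acceleration is [L]/[T]² = c·[E]/ℏ.
1 GeV → c/ℏ × (1 GeV in J) = 4.552 × 10^32 m/s².
Convert the energy scale: 91.4 keV = 9.14 × 10^-5 GeV.
Result: 9.14 × 10^-5 × 4.552 × 10^32 = 4.161 × 10^28 m/s².

4.161 × 10^28 m/s²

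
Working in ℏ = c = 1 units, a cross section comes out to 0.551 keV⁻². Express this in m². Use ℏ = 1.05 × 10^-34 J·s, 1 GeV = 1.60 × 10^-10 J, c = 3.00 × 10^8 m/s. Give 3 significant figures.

Area is [L]² = [E]⁻²·(ℏc)²; restore (ℏc)².
1 GeV⁻² → (ℏc)² × (1 GeV in J)⁻² = 3.88 × 10^-32 m².
Convert the energy scale: 0.551 keV⁻² = 5.51 × 10^11 GeV⁻².
Result: 5.51 × 10^11 × 3.88 × 10^-32 = 2.14 × 10^-20 m².

2.14 × 10^-20 m²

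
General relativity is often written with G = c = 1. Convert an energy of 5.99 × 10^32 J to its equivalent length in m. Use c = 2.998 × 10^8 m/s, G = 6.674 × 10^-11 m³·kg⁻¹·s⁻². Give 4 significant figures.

Energy → length via G/c⁴.
5.99 × 10^32 J × (G/c⁴) = 4.949 × 10^-12 m

4.949 × 10^-12 m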